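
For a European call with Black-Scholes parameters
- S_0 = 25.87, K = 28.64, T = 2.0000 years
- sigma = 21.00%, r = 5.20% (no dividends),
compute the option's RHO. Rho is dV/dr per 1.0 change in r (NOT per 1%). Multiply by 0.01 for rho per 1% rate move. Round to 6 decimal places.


d1 = 0.1561684187; d2 = -0.1408164294
phi(d1) = 0.3941070048; exp(-qT) = 1.0000000000; exp(-rT) = 0.9012252974
N(d2) = 0.4440074818
Rho = K*T*exp(-rT)*N(d2) = 28.6400 * 2.0000 * 0.9012252974 * 0.4440074818 = 22.920636

Answer: Rho = 22.920636


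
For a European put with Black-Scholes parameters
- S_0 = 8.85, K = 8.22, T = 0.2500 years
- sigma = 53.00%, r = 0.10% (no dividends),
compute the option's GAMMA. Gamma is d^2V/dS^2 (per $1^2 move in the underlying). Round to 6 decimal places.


d1 = 0.4121122640; d2 = 0.1471122640
phi(d1) = 0.3664633392; exp(-qT) = 1.0000000000; exp(-rT) = 0.9997500312
Gamma = exp(-qT) * phi(d1) / (S * sigma * sqrt(T)) = 1.0000000000 * 0.3664633392 / (8.8500 * 0.5300 * 0.5000000000) = 0.156258

Answer: Gamma = 0.156258


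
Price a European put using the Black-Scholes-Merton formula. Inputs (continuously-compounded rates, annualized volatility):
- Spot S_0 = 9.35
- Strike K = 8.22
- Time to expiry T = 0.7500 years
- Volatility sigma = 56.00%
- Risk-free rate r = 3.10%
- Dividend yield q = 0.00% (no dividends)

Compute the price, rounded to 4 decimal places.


d1 = (ln(S/K) + (r - q + 0.5*sigma^2) * T) / (sigma * sqrt(T)) = 0.55602158
d2 = d1 - sigma * sqrt(T) = 0.07104735
exp(-rT) = 0.97701820; exp(-qT) = 1.00000000
P = K * exp(-rT) * N(-d2) - S_0 * exp(-qT) * N(-d1)
N(-d1) = 0.28909805; N(-d2) = 0.47168003
P = 8.2200 * 0.97701820 * 0.47168003 - 9.3500 * 1.00000000 * 0.28909805 = 1.0850

Answer: Price = 1.0850


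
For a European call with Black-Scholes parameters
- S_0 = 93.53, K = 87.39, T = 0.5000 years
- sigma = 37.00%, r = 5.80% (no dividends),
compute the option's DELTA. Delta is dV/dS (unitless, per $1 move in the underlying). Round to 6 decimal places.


d1 = 0.5011910976; d2 = 0.2395615886
phi(d1) = 0.3518554675; exp(-qT) = 1.0000000000; exp(-rT) = 0.9714164645
N(d1) = 0.6918816805
Delta = exp(-qT) * N(d1) = 1.0000000000 * 0.6918816805 = 0.691882

Answer: Delta = 0.691882


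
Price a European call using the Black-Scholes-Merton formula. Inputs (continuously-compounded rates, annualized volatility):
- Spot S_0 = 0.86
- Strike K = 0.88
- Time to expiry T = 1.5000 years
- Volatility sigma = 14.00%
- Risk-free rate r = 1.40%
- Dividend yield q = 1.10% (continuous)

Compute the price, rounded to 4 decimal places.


Answer: Price = 0.0508

Derivation:
d1 = (ln(S/K) + (r - q + 0.5*sigma^2) * T) / (sigma * sqrt(T)) = -0.02210092
d2 = d1 - sigma * sqrt(T) = -0.19356520
exp(-rT) = 0.97921896; exp(-qT) = 0.98363538
C = S_0 * exp(-qT) * N(d1) - K * exp(-rT) * N(d2)
N(d1) = 0.49118373; N(d2) = 0.42325817
C = 0.8600 * 0.98363538 * 0.49118373 - 0.8800 * 0.97921896 * 0.42325817 = 0.0508


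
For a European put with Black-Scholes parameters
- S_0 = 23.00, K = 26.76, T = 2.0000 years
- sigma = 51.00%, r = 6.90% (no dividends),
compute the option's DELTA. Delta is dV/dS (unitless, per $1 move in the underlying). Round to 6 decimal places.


d1 = 0.3420261368; d2 = -0.3792227800
phi(d1) = 0.3762770874; exp(-qT) = 1.0000000000; exp(-rT) = 0.8710986917
N(-d1) = 0.3661656114
Delta = -exp(-qT) * N(-d1) = -1.0000000000 * 0.3661656114 = -0.366166

Answer: Delta = -0.366166


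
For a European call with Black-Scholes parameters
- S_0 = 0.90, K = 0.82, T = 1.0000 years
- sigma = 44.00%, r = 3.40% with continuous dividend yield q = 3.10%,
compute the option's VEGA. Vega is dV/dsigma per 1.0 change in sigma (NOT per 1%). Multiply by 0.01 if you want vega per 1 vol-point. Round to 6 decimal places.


Answer: Vega = 0.316197

Derivation:
d1 = 0.4383873252; d2 = -0.0016126748
phi(d1) = 0.3623914649; exp(-qT) = 0.9694755731; exp(-rT) = 0.9665715046
Vega = S * exp(-qT) * phi(d1) * sqrt(T) = 0.9000 * 0.9694755731 * 0.3623914649 * 1.0000000000 = 0.316197


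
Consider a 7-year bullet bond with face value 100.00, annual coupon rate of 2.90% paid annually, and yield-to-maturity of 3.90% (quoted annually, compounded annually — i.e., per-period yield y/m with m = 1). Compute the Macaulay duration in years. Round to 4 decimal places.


Coupon per period c = face * coupon_rate / m = 2.900000
Periods per year m = 1; per-period yield y/m = 0.039000
Number of cashflows N = 7
Cashflows (t years, CF_t, discount factor 1/(1+y/m)^(m*t), PV):
  t = 1.0000: CF_t = 2.900000, DF = 0.962464, PV = 2.791145
  t = 2.0000: CF_t = 2.900000, DF = 0.926337, PV = 2.686377
  t = 3.0000: CF_t = 2.900000, DF = 0.891566, PV = 2.585541
  t = 4.0000: CF_t = 2.900000, DF = 0.858100, PV = 2.488489
  t = 5.0000: CF_t = 2.900000, DF = 0.825890, PV = 2.395081
  t = 6.0000: CF_t = 2.900000, DF = 0.794889, PV = 2.305179
  t = 7.0000: CF_t = 102.900000, DF = 0.765052, PV = 78.723889
Price P = sum_t PV_t = 93.975702
Macaulay numerator sum_t t * PV_t:
  t * PV_t at t = 1.0000: 2.791145
  t * PV_t at t = 2.0000: 5.372753
  t * PV_t at t = 3.0000: 7.756622
  t * PV_t at t = 4.0000: 9.953958
  t * PV_t at t = 5.0000: 11.975407
  t * PV_t at t = 6.0000: 13.831076
  t * PV_t at t = 7.0000: 551.067225
Macaulay duration D = (sum_t t * PV_t) / P = 602.748185 / 93.975702 = 6.413873

Answer: Macaulay duration = 6.4139 years


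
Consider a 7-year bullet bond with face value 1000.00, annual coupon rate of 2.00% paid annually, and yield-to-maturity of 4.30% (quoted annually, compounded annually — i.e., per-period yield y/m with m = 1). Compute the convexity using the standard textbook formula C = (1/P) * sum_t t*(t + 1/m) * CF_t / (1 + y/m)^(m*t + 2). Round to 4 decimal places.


Answer: Convexity = 47.2433

Derivation:
Coupon per period c = face * coupon_rate / m = 20.000000
Periods per year m = 1; per-period yield y/m = 0.043000
Number of cashflows N = 7
Cashflows (t years, CF_t, discount factor 1/(1+y/m)^(m*t), PV):
  t = 1.0000: CF_t = 20.000000, DF = 0.958773, PV = 19.175455
  t = 2.0000: CF_t = 20.000000, DF = 0.919245, PV = 18.384905
  t = 3.0000: CF_t = 20.000000, DF = 0.881347, PV = 17.626946
  t = 4.0000: CF_t = 20.000000, DF = 0.845012, PV = 16.900236
  t = 5.0000: CF_t = 20.000000, DF = 0.810174, PV = 16.203486
  t = 6.0000: CF_t = 20.000000, DF = 0.776773, PV = 15.535461
  t = 7.0000: CF_t = 1020.000000, DF = 0.744749, PV = 759.643827
Price P = sum_t PV_t = 863.470315
Convexity numerator sum_t t*(t + 1/m) * CF_t / (1+y/m)^(m*t + 2):
  t = 1.0000: term = 35.253892
  t = 2.0000: term = 101.401414
  t = 3.0000: term = 194.441830
  t = 4.0000: term = 310.709220
  t = 5.0000: term = 446.849310
  t = 6.0000: term = 599.797731
  t = 7.0000: term = 39104.741822
Convexity = (1/P) * sum = 40793.195219 / 863.470315 = 47.243309


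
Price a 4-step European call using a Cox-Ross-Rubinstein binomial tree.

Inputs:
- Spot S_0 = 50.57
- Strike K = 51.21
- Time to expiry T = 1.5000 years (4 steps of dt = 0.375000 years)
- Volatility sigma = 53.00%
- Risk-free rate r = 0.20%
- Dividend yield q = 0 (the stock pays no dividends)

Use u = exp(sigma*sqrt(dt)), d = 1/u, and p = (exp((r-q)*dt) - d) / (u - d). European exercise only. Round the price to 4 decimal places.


Answer: Price = V(0,0) = 12.0251

Derivation:
dt = T/N = 0.375000
u = exp(sigma*sqrt(dt)) = 1.383418; d = 1/u = 0.722847
p = (exp((r-q)*dt) - d) / (u - d) = 0.420701
Discount per step: exp(-r*dt) = 0.999250
Stock lattice S(k, i) with i counting down-moves:
  k=0: S(0,0) = 50.5700
  k=1: S(1,0) = 69.9595; S(1,1) = 36.5544
  k=2: S(2,0) = 96.7832; S(2,1) = 50.5700; S(2,2) = 26.4232
  k=3: S(3,0) = 133.8916; S(3,1) = 69.9595; S(3,2) = 36.5544; S(3,3) = 19.1000
  k=4: S(4,0) = 185.2281; S(4,1) = 96.7832; S(4,2) = 50.5700; S(4,3) = 26.4232; S(4,4) = 13.8064
Terminal payoffs V(N, i) = max(S_T - K, 0):
  V(4,0) = 134.018107; V(4,1) = 45.573188; V(4,2) = 0.000000; V(4,3) = 0.000000; V(4,4) = 0.000000
Backward induction: V(k, i) = exp(-r*dt) * [p * V(k+1, i) + (1-p) * V(k+1, i+1)].
  V(3,0) = exp(-r*dt) * [p*134.018107 + (1-p)*45.573188] = 82.720016
  V(3,1) = exp(-r*dt) * [p*45.573188 + (1-p)*0.000000] = 19.158325
  V(3,2) = exp(-r*dt) * [p*0.000000 + (1-p)*0.000000] = 0.000000
  V(3,3) = exp(-r*dt) * [p*0.000000 + (1-p)*0.000000] = 0.000000
  V(2,0) = exp(-r*dt) * [p*82.720016 + (1-p)*19.158325] = 45.864399
  V(2,1) = exp(-r*dt) * [p*19.158325 + (1-p)*0.000000] = 8.053889
  V(2,2) = exp(-r*dt) * [p*0.000000 + (1-p)*0.000000] = 0.000000
  V(1,0) = exp(-r*dt) * [p*45.864399 + (1-p)*8.053889] = 23.942855
  V(1,1) = exp(-r*dt) * [p*8.053889 + (1-p)*0.000000] = 3.385741
  V(0,0) = exp(-r*dt) * [p*23.942855 + (1-p)*3.385741] = 12.025123


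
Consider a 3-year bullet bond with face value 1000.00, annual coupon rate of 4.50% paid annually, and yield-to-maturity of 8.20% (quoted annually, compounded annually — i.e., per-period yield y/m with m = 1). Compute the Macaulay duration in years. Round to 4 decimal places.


Answer: Macaulay duration = 2.8656 years

Derivation:
Coupon per period c = face * coupon_rate / m = 45.000000
Periods per year m = 1; per-period yield y/m = 0.082000
Number of cashflows N = 3
Cashflows (t years, CF_t, discount factor 1/(1+y/m)^(m*t), PV):
  t = 1.0000: CF_t = 45.000000, DF = 0.924214, PV = 41.589649
  t = 2.0000: CF_t = 45.000000, DF = 0.854172, PV = 38.437753
  t = 3.0000: CF_t = 1045.000000, DF = 0.789438, PV = 824.963071
Price P = sum_t PV_t = 904.990473
Macaulay numerator sum_t t * PV_t:
  t * PV_t at t = 1.0000: 41.589649
  t * PV_t at t = 2.0000: 76.875506
  t * PV_t at t = 3.0000: 2474.889214
Macaulay duration D = (sum_t t * PV_t) / P = 2593.354368 / 904.990473 = 2.865615


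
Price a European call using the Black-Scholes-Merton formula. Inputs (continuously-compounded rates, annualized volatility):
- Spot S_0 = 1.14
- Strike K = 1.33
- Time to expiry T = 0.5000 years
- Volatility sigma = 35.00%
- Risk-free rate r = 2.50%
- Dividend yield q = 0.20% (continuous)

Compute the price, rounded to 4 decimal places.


Answer: Price = 0.0528

Derivation:
d1 = (ln(S/K) + (r - q + 0.5*sigma^2) * T) / (sigma * sqrt(T)) = -0.45265210
d2 = d1 - sigma * sqrt(T) = -0.70013948
exp(-rT) = 0.98757780; exp(-qT) = 0.99900050
C = S_0 * exp(-qT) * N(d1) - K * exp(-rT) * N(d2)
N(d1) = 0.32539964; N(d2) = 0.24192010
C = 1.1400 * 0.99900050 * 0.32539964 - 1.3300 * 0.98757780 * 0.24192010 = 0.0528


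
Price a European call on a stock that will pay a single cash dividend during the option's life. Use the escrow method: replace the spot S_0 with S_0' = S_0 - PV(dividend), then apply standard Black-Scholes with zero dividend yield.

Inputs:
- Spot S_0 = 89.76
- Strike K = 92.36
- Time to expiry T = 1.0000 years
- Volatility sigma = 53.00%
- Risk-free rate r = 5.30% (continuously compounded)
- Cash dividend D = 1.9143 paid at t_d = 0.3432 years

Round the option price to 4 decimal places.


PV(D) = D * exp(-r * t_d) = 1.9143 * 0.98197483 = 1.87979442
S_0' = S_0 - PV(D) = 89.7600 - 1.87979442 = 87.88020558
d1 = (ln(S_0'/K) + (r + sigma^2/2)*T) / (sigma*sqrt(T)) = 0.27118982
d2 = d1 - sigma*sqrt(T) = -0.25881018
exp(-rT) = 0.94838001
N(d1) = 0.60687748; N(d2) = 0.39789085
C = S_0' * N(d1) - K * exp(-rT) * N(d2) = 87.88020558 * 0.60687748 - 92.3600 * 0.94838001 * 0.39789085 = 18.4803

Answer: Price = 18.4803


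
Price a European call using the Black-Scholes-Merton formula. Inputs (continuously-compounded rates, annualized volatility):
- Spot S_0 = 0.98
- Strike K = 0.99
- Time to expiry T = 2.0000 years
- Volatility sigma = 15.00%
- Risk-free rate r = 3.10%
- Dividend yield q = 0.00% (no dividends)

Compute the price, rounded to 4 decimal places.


d1 = (ln(S/K) + (r - q + 0.5*sigma^2) * T) / (sigma * sqrt(T)) = 0.35047808
d2 = d1 - sigma * sqrt(T) = 0.13834605
exp(-rT) = 0.93988289; exp(-qT) = 1.00000000
C = S_0 * exp(-qT) * N(d1) - K * exp(-rT) * N(d2)
N(d1) = 0.63701003; N(d2) = 0.55501653
C = 0.9800 * 1.00000000 * 0.63701003 - 0.9900 * 0.93988289 * 0.55501653 = 0.1078

Answer: Price = 0.1078


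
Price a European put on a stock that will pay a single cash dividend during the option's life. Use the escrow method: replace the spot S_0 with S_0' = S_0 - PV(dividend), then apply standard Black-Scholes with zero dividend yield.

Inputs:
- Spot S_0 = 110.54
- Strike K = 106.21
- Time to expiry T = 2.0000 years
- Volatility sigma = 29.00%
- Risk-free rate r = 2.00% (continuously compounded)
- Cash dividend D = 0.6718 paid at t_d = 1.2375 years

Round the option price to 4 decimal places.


Answer: Price = 13.5727

Derivation:
PV(D) = D * exp(-r * t_d) = 0.6718 * 0.97555377 = 0.65537702
S_0' = S_0 - PV(D) = 110.5400 - 0.65537702 = 109.88462298
d1 = (ln(S_0'/K) + (r + sigma^2/2)*T) / (sigma*sqrt(T)) = 0.38552600
d2 = d1 - sigma*sqrt(T) = -0.02459594
exp(-rT) = 0.96078944
N(-d1) = 0.34992387; N(-d2) = 0.50981137
P = K * exp(-rT) * N(-d2) - S_0' * N(-d1) = 106.2100 * 0.96078944 * 0.50981137 - 109.88462298 * 0.34992387 = 13.5727


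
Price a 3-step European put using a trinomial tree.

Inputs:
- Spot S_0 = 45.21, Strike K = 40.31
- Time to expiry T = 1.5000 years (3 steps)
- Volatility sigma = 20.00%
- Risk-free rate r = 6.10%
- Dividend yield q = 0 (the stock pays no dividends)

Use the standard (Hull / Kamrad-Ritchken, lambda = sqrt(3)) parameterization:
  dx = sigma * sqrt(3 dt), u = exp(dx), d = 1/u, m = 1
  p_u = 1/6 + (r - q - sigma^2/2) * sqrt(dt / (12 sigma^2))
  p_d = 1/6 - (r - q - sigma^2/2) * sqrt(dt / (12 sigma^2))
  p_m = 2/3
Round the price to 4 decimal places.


dt = T/N = 0.500000; dx = sigma*sqrt(3*dt) = 0.244949
u = exp(dx) = 1.277556; d = 1/u = 0.782744
p_u = 0.208512, p_m = 0.666667, p_d = 0.124821
Discount per step: exp(-r*dt) = 0.969960
Stock lattice S(k, j) with j the centered position index:
  k=0: S(0,+0) = 45.2100
  k=1: S(1,-1) = 35.3879; S(1,+0) = 45.2100; S(1,+1) = 57.7583
  k=2: S(2,-2) = 27.6997; S(2,-1) = 35.3879; S(2,+0) = 45.2100; S(2,+1) = 57.7583; S(2,+2) = 73.7895
  k=3: S(3,-3) = 21.6818; S(3,-2) = 27.6997; S(3,-1) = 35.3879; S(3,+0) = 45.2100; S(3,+1) = 57.7583; S(3,+2) = 73.7895; S(3,+3) = 94.2702
Terminal payoffs V(N, j) = max(K - S_T, 0):
  V(3,-3) = 18.628239; V(3,-2) = 12.610334; V(3,-1) = 4.922122; V(3,+0) = 0.000000; V(3,+1) = 0.000000; V(3,+2) = 0.000000; V(3,+3) = 0.000000
Backward induction: V(k, j) = exp(-r*dt) * [p_u * V(k+1, j+1) + p_m * V(k+1, j) + p_d * V(k+1, j-1)]
  V(2,-2) = exp(-r*dt) * [p_u*4.922122 + p_m*12.610334 + p_d*18.628239] = 11.405193
  V(2,-1) = exp(-r*dt) * [p_u*0.000000 + p_m*4.922122 + p_d*12.610334] = 4.709596
  V(2,+0) = exp(-r*dt) * [p_u*0.000000 + p_m*0.000000 + p_d*4.922122] = 0.595929
  V(2,+1) = exp(-r*dt) * [p_u*0.000000 + p_m*0.000000 + p_d*0.000000] = 0.000000
  V(2,+2) = exp(-r*dt) * [p_u*0.000000 + p_m*0.000000 + p_d*0.000000] = 0.000000
  V(1,-1) = exp(-r*dt) * [p_u*0.595929 + p_m*4.709596 + p_d*11.405193] = 4.546786
  V(1,+0) = exp(-r*dt) * [p_u*0.000000 + p_m*0.595929 + p_d*4.709596] = 0.955551
  V(1,+1) = exp(-r*dt) * [p_u*0.000000 + p_m*0.000000 + p_d*0.595929] = 0.072150
  V(0,+0) = exp(-r*dt) * [p_u*0.072150 + p_m*0.955551 + p_d*4.546786] = 1.182977

Answer: Price = V(0,0) = 1.1830


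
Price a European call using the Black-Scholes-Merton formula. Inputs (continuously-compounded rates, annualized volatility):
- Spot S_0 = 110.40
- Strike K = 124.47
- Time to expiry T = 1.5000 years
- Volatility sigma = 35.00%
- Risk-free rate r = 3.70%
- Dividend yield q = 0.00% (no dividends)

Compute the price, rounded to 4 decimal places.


Answer: Price = 15.8997

Derivation:
d1 = (ln(S/K) + (r - q + 0.5*sigma^2) * T) / (sigma * sqrt(T)) = 0.06396763
d2 = d1 - sigma * sqrt(T) = -0.36469307
exp(-rT) = 0.94601202; exp(-qT) = 1.00000000
C = S_0 * exp(-qT) * N(d1) - K * exp(-rT) * N(d2)
N(d1) = 0.52550200; N(d2) = 0.35767027
C = 110.4000 * 1.00000000 * 0.52550200 - 124.4700 * 0.94601202 * 0.35767027 = 15.8997


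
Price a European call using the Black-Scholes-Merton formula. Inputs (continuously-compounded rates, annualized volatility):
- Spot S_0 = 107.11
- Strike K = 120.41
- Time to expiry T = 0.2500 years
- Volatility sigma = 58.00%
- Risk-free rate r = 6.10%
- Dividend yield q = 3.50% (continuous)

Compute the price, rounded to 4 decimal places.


d1 = (ln(S/K) + (r - q + 0.5*sigma^2) * T) / (sigma * sqrt(T)) = -0.23619394
d2 = d1 - sigma * sqrt(T) = -0.52619394
exp(-rT) = 0.98486569; exp(-qT) = 0.99128817
C = S_0 * exp(-qT) * N(d1) - K * exp(-rT) * N(d2)
N(d1) = 0.40664109; N(d2) = 0.29937673
C = 107.1100 * 0.99128817 * 0.40664109 - 120.4100 * 0.98486569 * 0.29937673 = 7.6735

Answer: Price = 7.6735


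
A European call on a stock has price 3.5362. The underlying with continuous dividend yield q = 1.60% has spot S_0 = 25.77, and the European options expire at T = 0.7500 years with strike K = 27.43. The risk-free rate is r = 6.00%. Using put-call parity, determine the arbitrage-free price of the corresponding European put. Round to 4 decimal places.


Answer: Put price = 4.2966

Derivation:
Put-call parity: C - P = S_0 * exp(-qT) - K * exp(-rT).
S_0 * exp(-qT) = 25.7700 * 0.98807171 = 25.46260804
K * exp(-rT) = 27.4300 * 0.95599748 = 26.22301093
P = C - S*exp(-qT) + K*exp(-rT)
P = 3.5362 - 25.46260804 + 26.22301093 = 4.2966


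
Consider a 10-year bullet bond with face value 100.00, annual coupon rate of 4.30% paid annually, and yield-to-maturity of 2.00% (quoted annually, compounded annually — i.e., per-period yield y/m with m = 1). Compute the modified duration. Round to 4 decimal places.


Coupon per period c = face * coupon_rate / m = 4.300000
Periods per year m = 1; per-period yield y/m = 0.020000
Number of cashflows N = 10
Cashflows (t years, CF_t, discount factor 1/(1+y/m)^(m*t), PV):
  t = 1.0000: CF_t = 4.300000, DF = 0.980392, PV = 4.215686
  t = 2.0000: CF_t = 4.300000, DF = 0.961169, PV = 4.133026
  t = 3.0000: CF_t = 4.300000, DF = 0.942322, PV = 4.051986
  t = 4.0000: CF_t = 4.300000, DF = 0.923845, PV = 3.972535
  t = 5.0000: CF_t = 4.300000, DF = 0.905731, PV = 3.894642
  t = 6.0000: CF_t = 4.300000, DF = 0.887971, PV = 3.818277
  t = 7.0000: CF_t = 4.300000, DF = 0.870560, PV = 3.743409
  t = 8.0000: CF_t = 4.300000, DF = 0.853490, PV = 3.670009
  t = 9.0000: CF_t = 4.300000, DF = 0.836755, PV = 3.598048
  t = 10.0000: CF_t = 104.300000, DF = 0.820348, PV = 85.562328
Price P = sum_t PV_t = 120.659946
First compute Macaulay numerator sum_t t * PV_t:
  t * PV_t at t = 1.0000: 4.215686
  t * PV_t at t = 2.0000: 8.266052
  t * PV_t at t = 3.0000: 12.155958
  t * PV_t at t = 4.0000: 15.890141
  t * PV_t at t = 5.0000: 19.473212
  t * PV_t at t = 6.0000: 22.909662
  t * PV_t at t = 7.0000: 26.203861
  t * PV_t at t = 8.0000: 29.360069
  t * PV_t at t = 9.0000: 32.382429
  t * PV_t at t = 10.0000: 855.623277
Macaulay duration D = 1026.480347 / 120.659946 = 8.507217
Modified duration = D / (1 + y/m) = 8.507217 / (1 + 0.020000) = 8.340409

Answer: Modified duration = 8.3404


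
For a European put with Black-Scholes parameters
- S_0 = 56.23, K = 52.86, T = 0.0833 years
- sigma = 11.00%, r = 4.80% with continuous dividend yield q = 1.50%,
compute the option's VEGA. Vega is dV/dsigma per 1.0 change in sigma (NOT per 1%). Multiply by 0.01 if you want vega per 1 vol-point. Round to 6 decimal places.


d1 = 2.0491544587; d2 = 2.0174065454
phi(d1) = 0.0488766486; exp(-qT) = 0.9987512803; exp(-rT) = 0.9960095830
Vega = S * exp(-qT) * phi(d1) * sqrt(T) = 56.2300 * 0.9987512803 * 0.0488766486 * 0.2886173938 = 0.792226

Answer: Vega = 0.792226


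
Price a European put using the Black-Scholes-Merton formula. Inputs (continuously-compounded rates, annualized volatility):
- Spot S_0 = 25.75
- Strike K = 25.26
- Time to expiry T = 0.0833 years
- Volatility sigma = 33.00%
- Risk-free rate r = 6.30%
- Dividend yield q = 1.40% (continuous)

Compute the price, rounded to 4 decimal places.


Answer: Price = 0.6983

Derivation:
d1 = (ln(S/K) + (r - q + 0.5*sigma^2) * T) / (sigma * sqrt(T)) = 0.29219658
d2 = d1 - sigma * sqrt(T) = 0.19695284
exp(-rT) = 0.99476585; exp(-qT) = 0.99883448
P = K * exp(-rT) * N(-d2) - S_0 * exp(-qT) * N(-d1)
N(-d1) = 0.38506816; N(-d2) = 0.42193222
P = 25.2600 * 0.99476585 * 0.42193222 - 25.7500 * 0.99883448 * 0.38506816 = 0.6983


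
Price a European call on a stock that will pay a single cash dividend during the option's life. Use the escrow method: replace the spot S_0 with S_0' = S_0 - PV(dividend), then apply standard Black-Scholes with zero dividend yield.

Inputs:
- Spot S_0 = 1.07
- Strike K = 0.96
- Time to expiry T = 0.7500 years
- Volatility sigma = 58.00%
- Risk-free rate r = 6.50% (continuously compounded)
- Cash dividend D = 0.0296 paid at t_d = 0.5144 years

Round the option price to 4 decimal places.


Answer: Price = 0.2638

Derivation:
PV(D) = D * exp(-r * t_d) = 0.0296 * 0.96711680 = 0.02862666
S_0' = S_0 - PV(D) = 1.0700 - 0.02862666 = 1.04137334
d1 = (ln(S_0'/K) + (r + sigma^2/2)*T) / (sigma*sqrt(T)) = 0.51018325
d2 = d1 - sigma*sqrt(T) = 0.00788851
exp(-rT) = 0.95241920
N(d1) = 0.69503846; N(d2) = 0.50314703
C = S_0' * N(d1) - K * exp(-rT) * N(d2) = 1.04137334 * 0.69503846 - 0.9600 * 0.95241920 * 0.50314703 = 0.2638


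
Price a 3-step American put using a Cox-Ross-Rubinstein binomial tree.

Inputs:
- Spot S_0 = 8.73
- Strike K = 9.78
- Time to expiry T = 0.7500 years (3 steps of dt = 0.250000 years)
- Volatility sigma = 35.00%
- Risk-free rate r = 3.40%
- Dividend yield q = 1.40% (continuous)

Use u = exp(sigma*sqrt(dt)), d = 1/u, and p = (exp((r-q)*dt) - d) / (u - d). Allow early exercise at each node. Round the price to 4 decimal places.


dt = T/N = 0.250000
u = exp(sigma*sqrt(dt)) = 1.191246; d = 1/u = 0.839457
p = (exp((r-q)*dt) - d) / (u - d) = 0.470610
Discount per step: exp(-r*dt) = 0.991536
Stock lattice S(k, i) with i counting down-moves:
  k=0: S(0,0) = 8.7300
  k=1: S(1,0) = 10.3996; S(1,1) = 7.3285
  k=2: S(2,0) = 12.3885; S(2,1) = 8.7300; S(2,2) = 6.1519
  k=3: S(3,0) = 14.7577; S(3,1) = 10.3996; S(3,2) = 7.3285; S(3,3) = 5.1643
Terminal payoffs V(N, i) = max(K - S_T, 0):
  V(3,0) = 0.000000; V(3,1) = 0.000000; V(3,2) = 2.451540; V(3,3) = 4.615722
Backward induction: V(k, i) = exp(-r*dt) * [p * V(k+1, i) + (1-p) * V(k+1, i+1)]; then take max(V_cont, immediate exercise) for American.
  V(2,0) = exp(-r*dt) * [p*0.000000 + (1-p)*0.000000] = 0.000000; exercise = 0.000000; V(2,0) = max -> 0.000000
  V(2,1) = exp(-r*dt) * [p*0.000000 + (1-p)*2.451540] = 1.286836; exercise = 1.050000; V(2,1) = max -> 1.286836
  V(2,2) = exp(-r*dt) * [p*2.451540 + (1-p)*4.615722] = 3.566789; exercise = 3.628073; V(2,2) = max -> 3.628073
  V(1,0) = exp(-r*dt) * [p*0.000000 + (1-p)*1.286836] = 0.675472; exercise = 0.000000; V(1,0) = max -> 0.675472
  V(1,1) = exp(-r*dt) * [p*1.286836 + (1-p)*3.628073] = 2.504881; exercise = 2.451540; V(1,1) = max -> 2.504881
  V(0,0) = exp(-r*dt) * [p*0.675472 + (1-p)*2.504881] = 1.630029; exercise = 1.050000; V(0,0) = max -> 1.630029

Answer: Price = V(0,0) = 1.6300


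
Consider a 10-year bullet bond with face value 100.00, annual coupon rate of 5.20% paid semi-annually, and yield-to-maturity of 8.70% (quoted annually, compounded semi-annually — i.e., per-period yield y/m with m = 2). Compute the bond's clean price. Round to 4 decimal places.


Coupon per period c = face * coupon_rate / m = 2.600000
Periods per year m = 2; per-period yield y/m = 0.043500
Number of cashflows N = 20
Cashflows (t years, CF_t, discount factor 1/(1+y/m)^(m*t), PV):
  t = 0.5000: CF_t = 2.600000, DF = 0.958313, PV = 2.491615
  t = 1.0000: CF_t = 2.600000, DF = 0.918365, PV = 2.387748
  t = 1.5000: CF_t = 2.600000, DF = 0.880081, PV = 2.288211
  t = 2.0000: CF_t = 2.600000, DF = 0.843393, PV = 2.192823
  t = 2.5000: CF_t = 2.600000, DF = 0.808235, PV = 2.101411
  t = 3.0000: CF_t = 2.600000, DF = 0.774543, PV = 2.013811
  t = 3.5000: CF_t = 2.600000, DF = 0.742254, PV = 1.929862
  t = 4.0000: CF_t = 2.600000, DF = 0.711312, PV = 1.849412
  t = 4.5000: CF_t = 2.600000, DF = 0.681660, PV = 1.772316
  t = 5.0000: CF_t = 2.600000, DF = 0.653244, PV = 1.698435
  t = 5.5000: CF_t = 2.600000, DF = 0.626013, PV = 1.627633
  t = 6.0000: CF_t = 2.600000, DF = 0.599916, PV = 1.559782
  t = 6.5000: CF_t = 2.600000, DF = 0.574908, PV = 1.494760
  t = 7.0000: CF_t = 2.600000, DF = 0.550942, PV = 1.432448
  t = 7.5000: CF_t = 2.600000, DF = 0.527975, PV = 1.372734
  t = 8.0000: CF_t = 2.600000, DF = 0.505965, PV = 1.315510
  t = 8.5000: CF_t = 2.600000, DF = 0.484873, PV = 1.260671
  t = 9.0000: CF_t = 2.600000, DF = 0.464661, PV = 1.208118
  t = 9.5000: CF_t = 2.600000, DF = 0.445290, PV = 1.157755
  t = 10.0000: CF_t = 102.600000, DF = 0.426728, PV = 43.782272
Price P = sum_t PV_t = 76.937325

Answer: Price = 76.9373


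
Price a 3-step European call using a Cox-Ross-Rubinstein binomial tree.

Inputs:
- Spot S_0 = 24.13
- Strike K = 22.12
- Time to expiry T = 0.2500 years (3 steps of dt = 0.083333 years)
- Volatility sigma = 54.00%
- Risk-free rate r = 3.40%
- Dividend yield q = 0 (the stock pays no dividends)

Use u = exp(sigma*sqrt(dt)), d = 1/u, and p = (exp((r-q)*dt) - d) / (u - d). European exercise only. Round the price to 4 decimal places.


Answer: Price = V(0,0) = 3.8083

Derivation:
dt = T/N = 0.083333
u = exp(sigma*sqrt(dt)) = 1.168691; d = 1/u = 0.855658
p = (exp((r-q)*dt) - d) / (u - d) = 0.470172
Discount per step: exp(-r*dt) = 0.997171
Stock lattice S(k, i) with i counting down-moves:
  k=0: S(0,0) = 24.1300
  k=1: S(1,0) = 28.2005; S(1,1) = 20.6470
  k=2: S(2,0) = 32.9577; S(2,1) = 24.1300; S(2,2) = 17.6668
  k=3: S(3,0) = 38.5174; S(3,1) = 28.2005; S(3,2) = 20.6470; S(3,3) = 15.1167
Terminal payoffs V(N, i) = max(S_T - K, 0):
  V(3,0) = 16.397381; V(3,1) = 6.080521; V(3,2) = 0.000000; V(3,3) = 0.000000
Backward induction: V(k, i) = exp(-r*dt) * [p * V(k+1, i) + (1-p) * V(k+1, i+1)].
  V(2,0) = exp(-r*dt) * [p*16.397381 + (1-p)*6.080521] = 10.900288
  V(2,1) = exp(-r*dt) * [p*6.080521 + (1-p)*0.000000] = 2.850800
  V(2,2) = exp(-r*dt) * [p*0.000000 + (1-p)*0.000000] = 0.000000
  V(1,0) = exp(-r*dt) * [p*10.900288 + (1-p)*2.850800] = 6.616667
  V(1,1) = exp(-r*dt) * [p*2.850800 + (1-p)*0.000000] = 1.336573
  V(0,0) = exp(-r*dt) * [p*6.616667 + (1-p)*1.336573] = 3.808318


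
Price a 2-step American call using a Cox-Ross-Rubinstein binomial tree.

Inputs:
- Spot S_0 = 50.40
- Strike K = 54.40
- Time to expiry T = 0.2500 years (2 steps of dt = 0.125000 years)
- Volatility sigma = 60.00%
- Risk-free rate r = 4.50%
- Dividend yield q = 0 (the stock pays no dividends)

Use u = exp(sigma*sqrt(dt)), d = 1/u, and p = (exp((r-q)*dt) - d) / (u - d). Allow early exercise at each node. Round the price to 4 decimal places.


Answer: Price = V(0,0) = 4.7434

Derivation:
dt = T/N = 0.125000
u = exp(sigma*sqrt(dt)) = 1.236311; d = 1/u = 0.808858
p = (exp((r-q)*dt) - d) / (u - d) = 0.460361
Discount per step: exp(-r*dt) = 0.994391
Stock lattice S(k, i) with i counting down-moves:
  k=0: S(0,0) = 50.4000
  k=1: S(1,0) = 62.3101; S(1,1) = 40.7664
  k=2: S(2,0) = 77.0346; S(2,1) = 50.4000; S(2,2) = 32.9743
Terminal payoffs V(N, i) = max(S_T - K, 0):
  V(2,0) = 22.634644; V(2,1) = 0.000000; V(2,2) = 0.000000
Backward induction: V(k, i) = exp(-r*dt) * [p * V(k+1, i) + (1-p) * V(k+1, i+1)]; then take max(V_cont, immediate exercise) for American.
  V(1,0) = exp(-r*dt) * [p*22.634644 + (1-p)*0.000000] = 10.361668; exercise = 7.910080; V(1,0) = max -> 10.361668
  V(1,1) = exp(-r*dt) * [p*0.000000 + (1-p)*0.000000] = 0.000000; exercise = 0.000000; V(1,1) = max -> 0.000000
  V(0,0) = exp(-r*dt) * [p*10.361668 + (1-p)*0.000000] = 4.743355; exercise = 0.000000; V(0,0) = max -> 4.743355


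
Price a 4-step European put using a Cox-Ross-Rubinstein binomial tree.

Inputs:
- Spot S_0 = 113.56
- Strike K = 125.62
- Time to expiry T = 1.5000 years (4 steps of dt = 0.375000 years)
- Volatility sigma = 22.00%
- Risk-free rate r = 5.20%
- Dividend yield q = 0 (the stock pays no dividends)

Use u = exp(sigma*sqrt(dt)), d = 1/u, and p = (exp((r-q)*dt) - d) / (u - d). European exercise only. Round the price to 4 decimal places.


Answer: Price = V(0,0) = 14.1957

Derivation:
dt = T/N = 0.375000
u = exp(sigma*sqrt(dt)) = 1.144219; d = 1/u = 0.873959
p = (exp((r-q)*dt) - d) / (u - d) = 0.539231
Discount per step: exp(-r*dt) = 0.980689
Stock lattice S(k, i) with i counting down-moves:
  k=0: S(0,0) = 113.5600
  k=1: S(1,0) = 129.9375; S(1,1) = 99.2468
  k=2: S(2,0) = 148.6769; S(2,1) = 113.5600; S(2,2) = 86.7376
  k=3: S(3,0) = 170.1188; S(3,1) = 129.9375; S(3,2) = 99.2468; S(3,3) = 75.8051
  k=4: S(4,0) = 194.6531; S(4,1) = 148.6769; S(4,2) = 113.5600; S(4,3) = 86.7376; S(4,4) = 66.2505
Terminal payoffs V(N, i) = max(K - S_T, 0):
  V(4,0) = 0.000000; V(4,1) = 0.000000; V(4,2) = 12.060000; V(4,3) = 38.882401; V(4,4) = 59.369462
Backward induction: V(k, i) = exp(-r*dt) * [p * V(k+1, i) + (1-p) * V(k+1, i+1)].
  V(3,0) = exp(-r*dt) * [p*0.000000 + (1-p)*0.000000] = 0.000000
  V(3,1) = exp(-r*dt) * [p*0.000000 + (1-p)*12.060000] = 5.449561
  V(3,2) = exp(-r*dt) * [p*12.060000 + (1-p)*38.882401] = 23.947367
  V(3,3) = exp(-r*dt) * [p*38.882401 + (1-p)*59.369462] = 47.389043
  V(2,0) = exp(-r*dt) * [p*0.000000 + (1-p)*5.449561] = 2.462498
  V(2,1) = exp(-r*dt) * [p*5.449561 + (1-p)*23.947367] = 13.702942
  V(2,2) = exp(-r*dt) * [p*23.947367 + (1-p)*47.389043] = 34.077525
  V(1,0) = exp(-r*dt) * [p*2.462498 + (1-p)*13.702942] = 7.494172
  V(1,1) = exp(-r*dt) * [p*13.702942 + (1-p)*34.077525] = 22.645001
  V(0,0) = exp(-r*dt) * [p*7.494172 + (1-p)*22.645001] = 14.195668


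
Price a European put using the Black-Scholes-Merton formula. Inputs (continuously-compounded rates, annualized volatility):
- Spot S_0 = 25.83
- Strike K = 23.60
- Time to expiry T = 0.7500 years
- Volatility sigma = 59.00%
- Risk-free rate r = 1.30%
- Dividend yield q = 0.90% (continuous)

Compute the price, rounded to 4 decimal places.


Answer: Price = 3.8808

Derivation:
d1 = (ln(S/K) + (r - q + 0.5*sigma^2) * T) / (sigma * sqrt(T)) = 0.43805697
d2 = d1 - sigma * sqrt(T) = -0.07289802
exp(-rT) = 0.99029738; exp(-qT) = 0.99327273
P = K * exp(-rT) * N(-d2) - S_0 * exp(-qT) * N(-d1)
N(-d1) = 0.33067249; N(-d2) = 0.52905636
P = 23.6000 * 0.99029738 * 0.52905636 - 25.8300 * 0.99327273 * 0.33067249 = 3.8808


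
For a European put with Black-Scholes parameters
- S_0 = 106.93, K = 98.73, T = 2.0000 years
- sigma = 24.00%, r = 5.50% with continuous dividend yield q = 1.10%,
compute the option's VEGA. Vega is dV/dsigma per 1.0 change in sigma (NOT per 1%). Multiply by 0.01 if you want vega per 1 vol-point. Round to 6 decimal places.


d1 = 0.6640485837; d2 = 0.3246373287
phi(d1) = 0.3200049566; exp(-qT) = 0.9782402351; exp(-rT) = 0.8958341353
Vega = S * exp(-qT) * phi(d1) * sqrt(T) = 106.9300 * 0.9782402351 * 0.3200049566 * 1.4142135624 = 47.338751

Answer: Vega = 47.338751


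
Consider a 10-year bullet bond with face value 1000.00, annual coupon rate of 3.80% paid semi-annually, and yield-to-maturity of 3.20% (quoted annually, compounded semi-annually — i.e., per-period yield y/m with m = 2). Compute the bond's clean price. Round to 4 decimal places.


Answer: Price = 1051.0017

Derivation:
Coupon per period c = face * coupon_rate / m = 19.000000
Periods per year m = 2; per-period yield y/m = 0.016000
Number of cashflows N = 20
Cashflows (t years, CF_t, discount factor 1/(1+y/m)^(m*t), PV):
  t = 0.5000: CF_t = 19.000000, DF = 0.984252, PV = 18.700787
  t = 1.0000: CF_t = 19.000000, DF = 0.968752, PV = 18.406287
  t = 1.5000: CF_t = 19.000000, DF = 0.953496, PV = 18.116424
  t = 2.0000: CF_t = 19.000000, DF = 0.938480, PV = 17.831126
  t = 2.5000: CF_t = 19.000000, DF = 0.923701, PV = 17.550321
  t = 3.0000: CF_t = 19.000000, DF = 0.909155, PV = 17.273938
  t = 3.5000: CF_t = 19.000000, DF = 0.894837, PV = 17.001907
  t = 4.0000: CF_t = 19.000000, DF = 0.880745, PV = 16.734161
  t = 4.5000: CF_t = 19.000000, DF = 0.866875, PV = 16.470631
  t = 5.0000: CF_t = 19.000000, DF = 0.853224, PV = 16.211251
  t = 5.5000: CF_t = 19.000000, DF = 0.839787, PV = 15.955955
  t = 6.0000: CF_t = 19.000000, DF = 0.826562, PV = 15.704681
  t = 6.5000: CF_t = 19.000000, DF = 0.813545, PV = 15.457363
  t = 7.0000: CF_t = 19.000000, DF = 0.800734, PV = 15.213940
  t = 7.5000: CF_t = 19.000000, DF = 0.788124, PV = 14.974350
  t = 8.0000: CF_t = 19.000000, DF = 0.775712, PV = 14.738534
  t = 8.5000: CF_t = 19.000000, DF = 0.763496, PV = 14.506431
  t = 9.0000: CF_t = 19.000000, DF = 0.751473, PV = 14.277983
  t = 9.5000: CF_t = 19.000000, DF = 0.739639, PV = 14.053133
  t = 10.0000: CF_t = 1019.000000, DF = 0.727991, PV = 741.822540
Price P = sum_t PV_t = 1051.001741


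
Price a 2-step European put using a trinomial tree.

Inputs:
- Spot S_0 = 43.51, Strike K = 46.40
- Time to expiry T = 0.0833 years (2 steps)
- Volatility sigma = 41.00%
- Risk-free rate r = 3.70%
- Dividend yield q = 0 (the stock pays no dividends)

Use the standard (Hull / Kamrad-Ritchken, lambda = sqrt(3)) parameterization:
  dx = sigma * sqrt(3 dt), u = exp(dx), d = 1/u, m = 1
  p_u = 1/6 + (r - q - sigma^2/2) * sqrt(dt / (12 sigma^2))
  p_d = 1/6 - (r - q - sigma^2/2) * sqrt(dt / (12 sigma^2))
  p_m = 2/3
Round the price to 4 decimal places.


dt = T/N = 0.041650; dx = sigma*sqrt(3*dt) = 0.144928
u = exp(dx) = 1.155956; d = 1/u = 0.865085
p_u = 0.159906, p_m = 0.666667, p_d = 0.173427
Discount per step: exp(-r*dt) = 0.998460
Stock lattice S(k, j) with j the centered position index:
  k=0: S(0,+0) = 43.5100
  k=1: S(1,-1) = 37.6398; S(1,+0) = 43.5100; S(1,+1) = 50.2957
  k=2: S(2,-2) = 32.5616; S(2,-1) = 37.6398; S(2,+0) = 43.5100; S(2,+1) = 50.2957; S(2,+2) = 58.1396
Terminal payoffs V(N, j) = max(K - S_T, 0):
  V(2,-2) = 13.838357; V(2,-1) = 8.760166; V(2,+0) = 2.890000; V(2,+1) = 0.000000; V(2,+2) = 0.000000
Backward induction: V(k, j) = exp(-r*dt) * [p_u * V(k+1, j+1) + p_m * V(k+1, j) + p_d * V(k+1, j-1)]
  V(1,-1) = exp(-r*dt) * [p_u*2.890000 + p_m*8.760166 + p_d*13.838357] = 8.688789
  V(1,+0) = exp(-r*dt) * [p_u*0.000000 + p_m*2.890000 + p_d*8.760166] = 3.440613
  V(1,+1) = exp(-r*dt) * [p_u*0.000000 + p_m*0.000000 + p_d*2.890000] = 0.500433
  V(0,+0) = exp(-r*dt) * [p_u*0.500433 + p_m*3.440613 + p_d*8.688789] = 3.874663

Answer: Price = V(0,0) = 3.8747


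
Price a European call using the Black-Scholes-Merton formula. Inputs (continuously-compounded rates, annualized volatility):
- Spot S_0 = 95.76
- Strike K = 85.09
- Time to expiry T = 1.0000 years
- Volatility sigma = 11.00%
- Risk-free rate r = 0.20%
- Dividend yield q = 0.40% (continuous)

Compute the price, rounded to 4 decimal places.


Answer: Price = 11.1979

Derivation:
d1 = (ln(S/K) + (r - q + 0.5*sigma^2) * T) / (sigma * sqrt(T)) = 1.11077765
d2 = d1 - sigma * sqrt(T) = 1.00077765
exp(-rT) = 0.99800200; exp(-qT) = 0.99600799
C = S_0 * exp(-qT) * N(d1) - K * exp(-rT) * N(d2)
N(d1) = 0.86666797; N(d2) = 0.84153284
C = 95.7600 * 0.99600799 * 0.86666797 - 85.0900 * 0.99800200 * 0.84153284 = 11.1979


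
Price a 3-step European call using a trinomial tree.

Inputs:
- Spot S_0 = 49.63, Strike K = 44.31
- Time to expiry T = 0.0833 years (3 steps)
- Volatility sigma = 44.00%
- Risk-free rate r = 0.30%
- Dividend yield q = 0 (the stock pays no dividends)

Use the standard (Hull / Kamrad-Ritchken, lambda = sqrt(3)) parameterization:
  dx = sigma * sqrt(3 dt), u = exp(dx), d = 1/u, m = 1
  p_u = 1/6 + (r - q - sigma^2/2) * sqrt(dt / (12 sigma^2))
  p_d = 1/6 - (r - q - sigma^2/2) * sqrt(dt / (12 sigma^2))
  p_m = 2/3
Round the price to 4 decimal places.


dt = T/N = 0.027767; dx = sigma*sqrt(3*dt) = 0.126992
u = exp(dx) = 1.135408; d = 1/u = 0.880741
p_u = 0.156412, p_m = 0.666667, p_d = 0.176921
Discount per step: exp(-r*dt) = 0.999917
Stock lattice S(k, j) with j the centered position index:
  k=0: S(0,+0) = 49.6300
  k=1: S(1,-1) = 43.7112; S(1,+0) = 49.6300; S(1,+1) = 56.3503
  k=2: S(2,-2) = 38.4982; S(2,-1) = 43.7112; S(2,+0) = 49.6300; S(2,+1) = 56.3503; S(2,+2) = 63.9805
  k=3: S(3,-3) = 33.9070; S(3,-2) = 38.4982; S(3,-1) = 43.7112; S(3,+0) = 49.6300; S(3,+1) = 56.3503; S(3,+2) = 63.9805; S(3,+3) = 72.6440
Terminal payoffs V(N, j) = max(S_T - K, 0):
  V(3,-3) = 0.000000; V(3,-2) = 0.000000; V(3,-1) = 0.000000; V(3,+0) = 5.320000; V(3,+1) = 12.040276; V(3,+2) = 19.670529; V(3,+3) = 28.333975
Backward induction: V(k, j) = exp(-r*dt) * [p_u * V(k+1, j+1) + p_m * V(k+1, j) + p_d * V(k+1, j-1)]
  V(2,-2) = exp(-r*dt) * [p_u*0.000000 + p_m*0.000000 + p_d*0.000000] = 0.000000
  V(2,-1) = exp(-r*dt) * [p_u*5.320000 + p_m*0.000000 + p_d*0.000000] = 0.832043
  V(2,+0) = exp(-r*dt) * [p_u*12.040276 + p_m*5.320000 + p_d*0.000000] = 5.429458
  V(2,+1) = exp(-r*dt) * [p_u*19.670529 + p_m*12.040276 + p_d*5.320000] = 12.043776
  V(2,+2) = exp(-r*dt) * [p_u*28.333975 + p_m*19.670529 + p_d*12.040276] = 19.674002
  V(1,-1) = exp(-r*dt) * [p_u*5.429458 + p_m*0.832043 + p_d*0.000000] = 1.403811
  V(1,+0) = exp(-r*dt) * [p_u*12.043776 + p_m*5.429458 + p_d*0.832043] = 5.650165
  V(1,+1) = exp(-r*dt) * [p_u*19.674002 + p_m*12.043776 + p_d*5.429458] = 12.066016
  V(0,+0) = exp(-r*dt) * [p_u*12.066016 + p_m*5.650165 + p_d*1.403811] = 5.901919

Answer: Price = V(0,0) = 5.9019


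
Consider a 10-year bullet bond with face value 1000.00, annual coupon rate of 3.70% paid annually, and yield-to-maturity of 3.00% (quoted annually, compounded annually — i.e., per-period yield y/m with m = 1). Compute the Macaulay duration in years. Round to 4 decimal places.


Coupon per period c = face * coupon_rate / m = 37.000000
Periods per year m = 1; per-period yield y/m = 0.030000
Number of cashflows N = 10
Cashflows (t years, CF_t, discount factor 1/(1+y/m)^(m*t), PV):
  t = 1.0000: CF_t = 37.000000, DF = 0.970874, PV = 35.922330
  t = 2.0000: CF_t = 37.000000, DF = 0.942596, PV = 34.876049
  t = 3.0000: CF_t = 37.000000, DF = 0.915142, PV = 33.860241
  t = 4.0000: CF_t = 37.000000, DF = 0.888487, PV = 32.874021
  t = 5.0000: CF_t = 37.000000, DF = 0.862609, PV = 31.916525
  t = 6.0000: CF_t = 37.000000, DF = 0.837484, PV = 30.986917
  t = 7.0000: CF_t = 37.000000, DF = 0.813092, PV = 30.084386
  t = 8.0000: CF_t = 37.000000, DF = 0.789409, PV = 29.208142
  t = 9.0000: CF_t = 37.000000, DF = 0.766417, PV = 28.357419
  t = 10.0000: CF_t = 1037.000000, DF = 0.744094, PV = 771.625390
Price P = sum_t PV_t = 1059.711420
Macaulay numerator sum_t t * PV_t:
  t * PV_t at t = 1.0000: 35.922330
  t * PV_t at t = 2.0000: 69.752097
  t * PV_t at t = 3.0000: 101.580724
  t * PV_t at t = 4.0000: 131.496083
  t * PV_t at t = 5.0000: 159.582625
  t * PV_t at t = 6.0000: 185.921505
  t * PV_t at t = 7.0000: 210.590701
  t * PV_t at t = 8.0000: 233.665133
  t * PV_t at t = 9.0000: 255.216772
  t * PV_t at t = 10.0000: 7716.253897
Macaulay duration D = (sum_t t * PV_t) / P = 9099.981869 / 1059.711420 = 8.587226

Answer: Macaulay duration = 8.5872 years


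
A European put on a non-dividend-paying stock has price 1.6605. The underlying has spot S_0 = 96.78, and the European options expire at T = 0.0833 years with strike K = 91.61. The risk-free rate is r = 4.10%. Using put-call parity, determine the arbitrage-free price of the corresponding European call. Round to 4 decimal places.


Put-call parity: C - P = S_0 * exp(-qT) - K * exp(-rT).
S_0 * exp(-qT) = 96.7800 * 1.00000000 = 96.78000000
K * exp(-rT) = 91.6100 * 0.99659053 = 91.29765804
C = P + S*exp(-qT) - K*exp(-rT)
C = 1.6605 + 96.78000000 - 91.29765804 = 7.1428

Answer: Call price = 7.1428


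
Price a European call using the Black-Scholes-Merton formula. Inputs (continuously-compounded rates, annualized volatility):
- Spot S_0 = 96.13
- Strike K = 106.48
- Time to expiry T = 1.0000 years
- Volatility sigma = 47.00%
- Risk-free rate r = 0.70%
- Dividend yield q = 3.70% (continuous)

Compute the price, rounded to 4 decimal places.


d1 = (ln(S/K) + (r - q + 0.5*sigma^2) * T) / (sigma * sqrt(T)) = -0.04639517
d2 = d1 - sigma * sqrt(T) = -0.51639517
exp(-rT) = 0.99302444; exp(-qT) = 0.96367614
C = S_0 * exp(-qT) * N(d1) - K * exp(-rT) * N(d2)
N(d1) = 0.48149764; N(d2) = 0.30278922
C = 96.1300 * 0.96367614 * 0.48149764 - 106.4800 * 0.99302444 * 0.30278922 = 12.5890

Answer: Price = 12.5890


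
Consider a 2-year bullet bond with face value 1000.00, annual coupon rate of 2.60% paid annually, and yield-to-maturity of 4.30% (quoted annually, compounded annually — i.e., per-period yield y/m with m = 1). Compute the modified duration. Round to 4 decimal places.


Coupon per period c = face * coupon_rate / m = 26.000000
Periods per year m = 1; per-period yield y/m = 0.043000
Number of cashflows N = 2
Cashflows (t years, CF_t, discount factor 1/(1+y/m)^(m*t), PV):
  t = 1.0000: CF_t = 26.000000, DF = 0.958773, PV = 24.928092
  t = 2.0000: CF_t = 1026.000000, DF = 0.919245, PV = 943.145602
Price P = sum_t PV_t = 968.073694
First compute Macaulay numerator sum_t t * PV_t:
  t * PV_t at t = 1.0000: 24.928092
  t * PV_t at t = 2.0000: 1886.291204
Macaulay duration D = 1911.219296 / 968.073694 = 1.974250
Modified duration = D / (1 + y/m) = 1.974250 / (1 + 0.043000) = 1.892857

Answer: Modified duration = 1.8929
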